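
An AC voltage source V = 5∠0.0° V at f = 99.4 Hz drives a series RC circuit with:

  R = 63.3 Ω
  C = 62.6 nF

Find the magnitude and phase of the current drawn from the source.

Step 1 — Angular frequency: ω = 2π·f = 2π·99.4 = 624.5 rad/s.
Step 2 — Component impedances:
  R: Z = R = 63.3 Ω
  C: Z = 1/(jωC) = -j/(ω·C) = 0 - j2.558e+04 Ω
Step 3 — Series combination: Z_total = R + C = 63.3 - j2.558e+04 Ω = 2.558e+04∠-89.9° Ω.
Step 4 — Source phasor: V = 5∠0.0° V = 5 V.
Step 5 — Ohm's law: I = V / Z_total = (5) / (63.3 - j2.558e+04) = 4.838e-07 + j0.0001955 A.
Step 6 — Convert to polar: |I| = 0.0001955 A, ∠I = 89.9°.

I = 0.0001955∠89.9° A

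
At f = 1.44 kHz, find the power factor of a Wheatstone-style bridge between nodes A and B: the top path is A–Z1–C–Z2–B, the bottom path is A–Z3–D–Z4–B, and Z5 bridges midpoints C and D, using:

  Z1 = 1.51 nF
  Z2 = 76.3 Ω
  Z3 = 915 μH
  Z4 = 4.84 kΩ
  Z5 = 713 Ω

Step 1 — Angular frequency: ω = 2π·f = 2π·1440 = 9048 rad/s.
Step 2 — Component impedances:
  Z1: Z = 1/(jωC) = -j/(ω·C) = 0 - j7.319e+04 Ω
  Z2: Z = R = 76.3 Ω
  Z3: Z = jωL = j·9048·0.000915 = 0 + j8.279 Ω
  Z4: Z = R = 4840 Ω
  Z5: Z = R = 713 Ω
Step 3 — Bridge requires nodal analysis (the Z5 bridge couples midpoints C and D, so the two paths cannot be reduced to a simple series/parallel combination). Setting node B to ground and injecting 1 A at node A, the 3-node admittance system at A, C, D solves to V_A = Z_AB = 678.7 + j3.144 Ω = 678.7∠0.3° Ω.
Step 4 — Power factor: PF = cos(φ) = Re(Z)/|Z| = 678.7/678.7 = 1.
Step 5 — Type: Im(Z) = 3.144 ⇒ lagging (phase φ = 0.3°).

PF = 1 (lagging, φ = 0.3°)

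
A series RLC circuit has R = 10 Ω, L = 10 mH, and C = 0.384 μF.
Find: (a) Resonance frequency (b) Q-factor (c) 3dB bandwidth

Step 1 — Resonance: ω₀ = 1/√(LC) = 1/√(0.01·3.84e-07) = 1.614e+04 rad/s.
Step 2 — f₀ = ω₀/(2π) = 2568 Hz.
Step 3 — Series Q: Q = ω₀L/R = 1.614e+04·0.01/10 = 16.14.
Step 4 — Bandwidth: Δω = ω₀/Q = 1000 rad/s; BW = Δω/(2π) = 159.2 Hz.

(a) f₀ = 2568 Hz  (b) Q = 16.14  (c) BW = 159.2 Hz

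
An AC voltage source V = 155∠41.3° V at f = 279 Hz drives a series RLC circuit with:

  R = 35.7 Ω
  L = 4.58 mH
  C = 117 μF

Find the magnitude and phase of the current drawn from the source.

Step 1 — Angular frequency: ω = 2π·f = 2π·279 = 1753 rad/s.
Step 2 — Component impedances:
  R: Z = R = 35.7 Ω
  L: Z = jωL = j·1753·0.00458 = 0 + j8.029 Ω
  C: Z = 1/(jωC) = -j/(ω·C) = 0 - j4.876 Ω
Step 3 — Series combination: Z_total = R + L + C = 35.7 + j3.153 Ω = 35.84∠5.0° Ω.
Step 4 — Source phasor: V = 155∠41.3° V = 116.4 + j102.3 V.
Step 5 — Ohm's law: I = V / Z_total = (116.4 + j102.3) / (35.7 + j3.153) = 3.488 + j2.558 A.
Step 6 — Convert to polar: |I| = 4.325 A, ∠I = 36.3°.

I = 4.325∠36.3° A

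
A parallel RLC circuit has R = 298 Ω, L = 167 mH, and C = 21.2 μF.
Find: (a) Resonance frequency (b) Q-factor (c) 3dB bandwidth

Step 1 — Resonance: ω₀ = 1/√(LC) = 1/√(0.167·2.12e-05) = 531.5 rad/s.
Step 2 — f₀ = ω₀/(2π) = 84.59 Hz.
Step 3 — Parallel Q: Q = R/(ω₀L) = 298/(531.5·0.167) = 3.358.
Step 4 — Bandwidth: Δω = ω₀/Q = 158.3 rad/s; BW = Δω/(2π) = 25.19 Hz.

(a) f₀ = 84.59 Hz  (b) Q = 3.358  (c) BW = 25.19 Hz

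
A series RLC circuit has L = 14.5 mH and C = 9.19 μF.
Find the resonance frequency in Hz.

Step 1 — Resonance condition Im(Z)=0 gives ω₀ = 1/√(LC).
Step 2 — ω₀ = 1/√(0.0145·9.19e-06) = 2739 rad/s.
Step 3 — f₀ = ω₀/(2π) = 436 Hz.

f₀ = 436 Hz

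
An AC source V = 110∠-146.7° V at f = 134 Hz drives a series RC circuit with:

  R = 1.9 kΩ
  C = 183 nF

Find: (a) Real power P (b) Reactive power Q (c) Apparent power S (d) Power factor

Step 1 — Angular frequency: ω = 2π·f = 2π·134 = 841.9 rad/s.
Step 2 — Component impedances:
  R: Z = R = 1900 Ω
  C: Z = 1/(jωC) = -j/(ω·C) = 0 - j6490 Ω
Step 3 — Series combination: Z_total = R + C = 1900 - j6490 Ω = 6763∠-73.7° Ω.
Step 4 — Source phasor: V = 110∠-146.7° V = -91.94 - j60.39 V.
Step 5 — Current: I = V / Z = 0.004751 - j0.01556 A = 0.01627∠-73.0° A.
Step 6 — Complex power: S = V·I* = 0.5027 - j1.717 VA.
Step 7 — Real power: P = Re(S) = 0.5027 W.
Step 8 — Reactive power: Q = Im(S) = -1.717 VAR.
Step 9 — Apparent power: |S| = 1.789 VA.
Step 10 — Power factor: PF = P/|S| = 0.281 (leading).

(a) P = 0.5027 W  (b) Q = -1.717 VAR  (c) S = 1.789 VA  (d) PF = 0.281 (leading)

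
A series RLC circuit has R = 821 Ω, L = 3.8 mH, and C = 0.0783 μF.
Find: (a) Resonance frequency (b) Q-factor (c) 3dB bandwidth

Step 1 — Resonance: ω₀ = 1/√(LC) = 1/√(0.0038·7.83e-08) = 5.797e+04 rad/s.
Step 2 — f₀ = ω₀/(2π) = 9227 Hz.
Step 3 — Series Q: Q = ω₀L/R = 5.797e+04·0.0038/821 = 0.2683.
Step 4 — Bandwidth: Δω = ω₀/Q = 2.161e+05 rad/s; BW = Δω/(2π) = 3.439e+04 Hz.

(a) f₀ = 9227 Hz  (b) Q = 0.2683  (c) BW = 3.439e+04 Hz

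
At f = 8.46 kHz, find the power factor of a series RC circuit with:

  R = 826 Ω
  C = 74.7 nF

Step 1 — Angular frequency: ω = 2π·f = 2π·8460 = 5.316e+04 rad/s.
Step 2 — Component impedances:
  R: Z = R = 826 Ω
  C: Z = 1/(jωC) = -j/(ω·C) = 0 - j251.8 Ω
Step 3 — Series combination: Z_total = R + C = 826 - j251.8 Ω = 863.5∠-17.0° Ω.
Step 4 — Power factor: PF = cos(φ) = Re(Z)/|Z| = 826/863.54 = 0.9565.
Step 5 — Type: Im(Z) = -251.8 ⇒ leading (phase φ = -17.0°).

PF = 0.9565 (leading, φ = -17.0°)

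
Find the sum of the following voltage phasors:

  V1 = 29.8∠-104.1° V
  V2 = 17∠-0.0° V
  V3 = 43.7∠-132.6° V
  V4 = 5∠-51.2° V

Step 1 — Convert each phasor to rectangular form:
  V1 = 29.8·(cos(-104.1°) + j·sin(-104.1°)) = -7.26 - j28.9 V
  V2 = 17·(cos(-0.0°) + j·sin(-0.0°)) = 17 V
  V3 = 43.7·(cos(-132.6°) + j·sin(-132.6°)) = -29.58 - j32.17 V
  V4 = 5·(cos(-51.2°) + j·sin(-51.2°)) = 3.133 - j3.897 V
Step 2 — Sum components: V_total = -16.71 - j64.97 V.
Step 3 — Convert to polar: |V_total| = 67.08 V, ∠V_total = -104.4°.

V_total = 67.08∠-104.4° V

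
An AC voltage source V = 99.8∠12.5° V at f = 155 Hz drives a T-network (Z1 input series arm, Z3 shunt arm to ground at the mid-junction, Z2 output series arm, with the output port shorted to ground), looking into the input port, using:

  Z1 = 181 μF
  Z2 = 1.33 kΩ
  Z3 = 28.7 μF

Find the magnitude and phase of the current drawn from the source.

Step 1 — Angular frequency: ω = 2π·f = 2π·155 = 973.9 rad/s.
Step 2 — Component impedances:
  Z1: Z = 1/(jωC) = -j/(ω·C) = 0 - j5.673 Ω
  Z2: Z = R = 1330 Ω
  Z3: Z = 1/(jωC) = -j/(ω·C) = 0 - j35.78 Ω
Step 3 — With the output port shorted to ground, the output series arm Z2 runs from the junction to ground; the shunt arm Z3 also runs from the junction to ground. They appear in parallel: Z3 || Z2 = 0.9617 - j35.75 Ω.
Step 4 — Series with input arm Z1: Z_in = Z1 + (Z3 || Z2) = 0.9617 - j41.42 Ω = 41.44∠-88.7° Ω.
Step 5 — Source phasor: V = 99.8∠12.5° V = 97.43 + j21.6 V.
Step 6 — Ohm's law: I = V / Z_total = (97.43 + j21.6) / (0.9617 - j41.42) = -0.4666 + j2.363 A.
Step 7 — Convert to polar: |I| = 2.409 A, ∠I = 101.2°.

I = 2.409∠101.2° A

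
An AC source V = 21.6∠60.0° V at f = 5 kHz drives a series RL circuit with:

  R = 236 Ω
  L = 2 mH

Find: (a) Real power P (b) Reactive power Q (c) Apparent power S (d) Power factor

Step 1 — Angular frequency: ω = 2π·f = 2π·5000 = 3.142e+04 rad/s.
Step 2 — Component impedances:
  R: Z = R = 236 Ω
  L: Z = jωL = j·3.142e+04·0.002 = 0 + j62.83 Ω
Step 3 — Series combination: Z_total = R + L = 236 + j62.83 Ω = 244.2∠14.9° Ω.
Step 4 — Source phasor: V = 21.6∠60.0° V = 10.8 + j18.71 V.
Step 5 — Current: I = V / Z = 0.06244 + j0.06264 A = 0.08844∠45.1° A.
Step 6 — Complex power: S = V·I* = 1.846 + j0.4915 VA.
Step 7 — Real power: P = Re(S) = 1.846 W.
Step 8 — Reactive power: Q = Im(S) = 0.4915 VAR.
Step 9 — Apparent power: |S| = 1.91 VA.
Step 10 — Power factor: PF = P/|S| = 0.9663 (lagging).

(a) P = 1.846 W  (b) Q = 0.4915 VAR  (c) S = 1.91 VA  (d) PF = 0.9663 (lagging)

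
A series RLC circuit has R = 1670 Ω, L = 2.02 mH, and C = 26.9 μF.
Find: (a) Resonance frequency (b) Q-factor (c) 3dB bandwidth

Step 1 — Resonance: ω₀ = 1/√(LC) = 1/√(0.00202·2.69e-05) = 4290 rad/s.
Step 2 — f₀ = ω₀/(2π) = 682.8 Hz.
Step 3 — Series Q: Q = ω₀L/R = 4290·0.00202/1670 = 0.005189.
Step 4 — Bandwidth: Δω = ω₀/Q = 8.267e+05 rad/s; BW = Δω/(2π) = 1.316e+05 Hz.

(a) f₀ = 682.8 Hz  (b) Q = 0.005189  (c) BW = 1.316e+05 Hz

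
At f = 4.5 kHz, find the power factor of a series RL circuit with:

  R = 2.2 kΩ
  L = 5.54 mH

Step 1 — Angular frequency: ω = 2π·f = 2π·4500 = 2.827e+04 rad/s.
Step 2 — Component impedances:
  R: Z = R = 2200 Ω
  L: Z = jωL = j·2.827e+04·0.00554 = 0 + j156.6 Ω
Step 3 — Series combination: Z_total = R + L = 2200 + j156.6 Ω = 2206∠4.1° Ω.
Step 4 — Power factor: PF = cos(φ) = Re(Z)/|Z| = 2200/2205.6 = 0.9975.
Step 5 — Type: Im(Z) = 156.6 ⇒ lagging (phase φ = 4.1°).

PF = 0.9975 (lagging, φ = 4.1°)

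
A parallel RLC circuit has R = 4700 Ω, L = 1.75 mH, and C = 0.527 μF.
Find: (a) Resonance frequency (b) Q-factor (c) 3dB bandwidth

Step 1 — Resonance: ω₀ = 1/√(LC) = 1/√(0.00175·5.27e-07) = 3.293e+04 rad/s.
Step 2 — f₀ = ω₀/(2π) = 5241 Hz.
Step 3 — Parallel Q: Q = R/(ω₀L) = 4700/(3.293e+04·0.00175) = 81.56.
Step 4 — Bandwidth: Δω = ω₀/Q = 403.7 rad/s; BW = Δω/(2π) = 64.26 Hz.

(a) f₀ = 5241 Hz  (b) Q = 81.56  (c) BW = 64.26 Hz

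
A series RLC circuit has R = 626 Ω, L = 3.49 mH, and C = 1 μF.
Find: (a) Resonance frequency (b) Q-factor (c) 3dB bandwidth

Step 1 — Resonance: ω₀ = 1/√(LC) = 1/√(0.00349·1e-06) = 1.693e+04 rad/s.
Step 2 — f₀ = ω₀/(2π) = 2694 Hz.
Step 3 — Series Q: Q = ω₀L/R = 1.693e+04·0.00349/626 = 0.09437.
Step 4 — Bandwidth: Δω = ω₀/Q = 1.794e+05 rad/s; BW = Δω/(2π) = 2.855e+04 Hz.

(a) f₀ = 2694 Hz  (b) Q = 0.09437  (c) BW = 2.855e+04 Hz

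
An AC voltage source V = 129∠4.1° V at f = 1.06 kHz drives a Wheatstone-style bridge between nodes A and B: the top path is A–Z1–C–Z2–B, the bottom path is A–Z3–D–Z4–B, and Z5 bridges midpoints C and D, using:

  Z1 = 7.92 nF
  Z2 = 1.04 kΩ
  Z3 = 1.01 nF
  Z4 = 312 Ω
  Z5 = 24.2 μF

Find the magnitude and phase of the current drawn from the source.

Step 1 — Angular frequency: ω = 2π·f = 2π·1060 = 6660 rad/s.
Step 2 — Component impedances:
  Z1: Z = 1/(jωC) = -j/(ω·C) = 0 - j1.896e+04 Ω
  Z2: Z = R = 1040 Ω
  Z3: Z = 1/(jωC) = -j/(ω·C) = 0 - j1.487e+05 Ω
  Z4: Z = R = 312 Ω
  Z5: Z = 1/(jωC) = -j/(ω·C) = 0 - j6.204 Ω
Step 3 — Bridge requires nodal analysis (the Z5 bridge couples midpoints C and D, so the two paths cannot be reduced to a simple series/parallel combination). Setting node B to ground and injecting 1 A at node A, the 3-node admittance system at A, C, D solves to V_A = Z_AB = 240 - j1.682e+04 Ω = 1.682e+04∠-89.2° Ω.
Step 4 — Source phasor: V = 129∠4.1° V = 128.7 + j9.223 V.
Step 5 — Ohm's law: I = V / Z_total = (128.7 + j9.223) / (240 - j1.682e+04) = -0.0004392 + j0.007658 A.
Step 6 — Convert to polar: |I| = 0.00767 A, ∠I = 93.3°.

I = 0.00767∠93.3° A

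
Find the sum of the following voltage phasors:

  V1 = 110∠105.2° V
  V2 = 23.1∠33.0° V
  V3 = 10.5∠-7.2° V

Step 1 — Convert each phasor to rectangular form:
  V1 = 110·(cos(105.2°) + j·sin(105.2°)) = -28.84 + j106.2 V
  V2 = 23.1·(cos(33.0°) + j·sin(33.0°)) = 19.37 + j12.58 V
  V3 = 10.5·(cos(-7.2°) + j·sin(-7.2°)) = 10.42 - j1.316 V
Step 2 — Sum components: V_total = 0.9497 + j117.4 V.
Step 3 — Convert to polar: |V_total| = 117.4 V, ∠V_total = 89.5°.

V_total = 117.4∠89.5° V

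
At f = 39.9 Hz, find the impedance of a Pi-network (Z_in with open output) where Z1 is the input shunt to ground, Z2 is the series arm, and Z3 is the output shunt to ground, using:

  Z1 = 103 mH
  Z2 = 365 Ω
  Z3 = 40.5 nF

Step 1 — Angular frequency: ω = 2π·f = 2π·39.9 = 250.7 rad/s.
Step 2 — Component impedances:
  Z1: Z = jωL = j·250.7·0.103 = 0 + j25.82 Ω
  Z2: Z = R = 365 Ω
  Z3: Z = 1/(jωC) = -j/(ω·C) = 0 - j9.849e+04 Ω
Step 3 — With open output, the series arm Z2 and the output shunt Z3 appear in series to ground: Z2 + Z3 = 365 - j9.849e+04 Ω.
Step 4 — Parallel with input shunt Z1: Z_in = Z1 || (Z2 + Z3) = 2.51e-05 + j25.83 Ω = 25.83∠90.0° Ω.

Z = 2.51e-05 + j25.83 Ω = 25.83∠90.0° Ω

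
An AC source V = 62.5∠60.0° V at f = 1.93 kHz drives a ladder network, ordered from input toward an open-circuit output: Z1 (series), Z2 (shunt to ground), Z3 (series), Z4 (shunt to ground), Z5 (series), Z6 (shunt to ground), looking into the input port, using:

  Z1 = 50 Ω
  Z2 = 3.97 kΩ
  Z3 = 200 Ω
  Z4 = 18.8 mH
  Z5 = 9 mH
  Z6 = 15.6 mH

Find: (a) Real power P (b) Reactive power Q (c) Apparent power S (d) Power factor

Step 1 — Angular frequency: ω = 2π·f = 2π·1930 = 1.213e+04 rad/s.
Step 2 — Component impedances:
  Z1: Z = R = 50 Ω
  Z2: Z = R = 3970 Ω
  Z3: Z = R = 200 Ω
  Z4: Z = jωL = j·1.213e+04·0.0188 = 0 + j228 Ω
  Z5: Z = jωL = j·1.213e+04·0.009 = 0 + j109.1 Ω
  Z6: Z = jωL = j·1.213e+04·0.0156 = 0 + j189.2 Ω
Step 3 — Ladder network (open output): work backward from the far end, alternating series and parallel combinations. Z_in = 244 + j117 Ω = 270.6∠25.6° Ω.
Step 4 — Source phasor: V = 62.5∠60.0° V = 31.25 + j54.13 V.
Step 5 — Current: I = V / Z = 0.1906 + j0.1304 A = 0.2309∠34.4° A.
Step 6 — Complex power: S = V·I* = 13.01 + j6.24 VA.
Step 7 — Real power: P = Re(S) = 13.01 W.
Step 8 — Reactive power: Q = Im(S) = 6.24 VAR.
Step 9 — Apparent power: |S| = 14.43 VA.
Step 10 — Power factor: PF = P/|S| = 0.9017 (lagging).

(a) P = 13.01 W  (b) Q = 6.24 VAR  (c) S = 14.43 VA  (d) PF = 0.9017 (lagging)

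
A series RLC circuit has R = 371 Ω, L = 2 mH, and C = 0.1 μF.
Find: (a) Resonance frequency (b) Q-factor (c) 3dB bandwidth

Step 1 — Resonance condition Im(Z)=0 gives ω₀ = 1/√(LC).
Step 2 — ω₀ = 1/√(0.002·1e-07) = 7.071e+04 rad/s.
Step 3 — f₀ = ω₀/(2π) = 1.125e+04 Hz.
Step 4 — Series Q: Q = ω₀L/R = 7.071e+04·0.002/371 = 0.3812.
Step 5 — 3dB bandwidth: Δω = ω₀/Q = 1.855e+05 rad/s; BW = Δω/(2π) = 2.952e+04 Hz.

(a) f₀ = 1.125e+04 Hz  (b) Q = 0.3812  (c) BW = 2.952e+04 Hz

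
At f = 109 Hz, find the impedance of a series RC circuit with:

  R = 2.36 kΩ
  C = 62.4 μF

Step 1 — Angular frequency: ω = 2π·f = 2π·109 = 684.9 rad/s.
Step 2 — Component impedances:
  R: Z = R = 2360 Ω
  C: Z = 1/(jωC) = -j/(ω·C) = 0 - j23.4 Ω
Step 3 — Series combination: Z_total = R + C = 2360 - j23.4 Ω = 2360∠-0.6° Ω.

Z = 2360 - j23.4 Ω = 2360∠-0.6° Ω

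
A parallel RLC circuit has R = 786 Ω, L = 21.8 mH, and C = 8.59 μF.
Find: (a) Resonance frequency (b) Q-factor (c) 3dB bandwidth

Step 1 — Resonance: ω₀ = 1/√(LC) = 1/√(0.0218·8.59e-06) = 2311 rad/s.
Step 2 — f₀ = ω₀/(2π) = 367.8 Hz.
Step 3 — Parallel Q: Q = R/(ω₀L) = 786/(2311·0.0218) = 15.6.
Step 4 — Bandwidth: Δω = ω₀/Q = 148.1 rad/s; BW = Δω/(2π) = 23.57 Hz.

(a) f₀ = 367.8 Hz  (b) Q = 15.6  (c) BW = 23.57 Hz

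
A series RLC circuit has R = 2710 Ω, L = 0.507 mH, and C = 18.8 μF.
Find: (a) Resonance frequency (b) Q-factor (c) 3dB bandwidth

Step 1 — Resonance condition Im(Z)=0 gives ω₀ = 1/√(LC).
Step 2 — ω₀ = 1/√(0.000507·1.88e-05) = 1.024e+04 rad/s.
Step 3 — f₀ = ω₀/(2π) = 1630 Hz.
Step 4 — Series Q: Q = ω₀L/R = 1.024e+04·0.000507/2710 = 0.001916.
Step 5 — 3dB bandwidth: Δω = ω₀/Q = 5.345e+06 rad/s; BW = Δω/(2π) = 8.507e+05 Hz.

(a) f₀ = 1630 Hz  (b) Q = 0.001916  (c) BW = 8.507e+05 Hz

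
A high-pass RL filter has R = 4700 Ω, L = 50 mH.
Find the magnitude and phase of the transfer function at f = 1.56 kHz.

Step 1 — Angular frequency: ω = 2π·1560 = 9802 rad/s.
Step 2 — Transfer function: H(jω) = jωL/(R + jωL).
Step 3 — Numerator jωL = j·490.1; denominator R + jωL = 4700 + j490.1.
Step 4 — H = 0.01076 + j0.1032.
Step 5 — Magnitude: |H| = 0.1037 (-19.7 dB); phase: φ = 84.0°.

|H| = 0.1037 (-19.7 dB), φ = 84.0°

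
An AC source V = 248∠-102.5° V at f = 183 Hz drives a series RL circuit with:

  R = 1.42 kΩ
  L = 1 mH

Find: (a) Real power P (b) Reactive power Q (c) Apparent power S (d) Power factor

Step 1 — Angular frequency: ω = 2π·f = 2π·183 = 1150 rad/s.
Step 2 — Component impedances:
  R: Z = R = 1420 Ω
  L: Z = jωL = j·1150·0.001 = 0 + j1.15 Ω
Step 3 — Series combination: Z_total = R + L = 1420 + j1.15 Ω = 1420∠0.0° Ω.
Step 4 — Source phasor: V = 248∠-102.5° V = -53.68 - j242.1 V.
Step 5 — Current: I = V / Z = -0.03794 - j0.1705 A = 0.1746∠-102.5° A.
Step 6 — Complex power: S = V·I* = 43.31 + j0.03507 VA.
Step 7 — Real power: P = Re(S) = 43.31 W.
Step 8 — Reactive power: Q = Im(S) = 0.03507 VAR.
Step 9 — Apparent power: |S| = 43.31 VA.
Step 10 — Power factor: PF = P/|S| = 1 (lagging).

(a) P = 43.31 W  (b) Q = 0.03507 VAR  (c) S = 43.31 VA  (d) PF = 1 (lagging)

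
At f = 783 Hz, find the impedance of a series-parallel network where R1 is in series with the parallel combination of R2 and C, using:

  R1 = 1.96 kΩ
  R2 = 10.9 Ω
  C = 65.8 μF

Step 1 — Angular frequency: ω = 2π·f = 2π·783 = 4920 rad/s.
Step 2 — Component impedances:
  R1: Z = R = 1960 Ω
  R2: Z = R = 10.9 Ω
  C: Z = 1/(jωC) = -j/(ω·C) = 0 - j3.089 Ω
Step 3 — Parallel branch: R2 || C = 1/(1/R2 + 1/C) = 0.8104 - j2.859 Ω.
Step 4 — Series with R1: Z_total = R1 + (R2 || C) = 1961 - j2.859 Ω = 1961∠-0.1° Ω.

Z = 1961 - j2.859 Ω = 1961∠-0.1° Ω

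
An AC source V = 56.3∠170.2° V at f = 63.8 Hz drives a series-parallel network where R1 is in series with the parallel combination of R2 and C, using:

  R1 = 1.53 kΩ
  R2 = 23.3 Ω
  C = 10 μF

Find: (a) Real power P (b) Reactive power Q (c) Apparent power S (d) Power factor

Step 1 — Angular frequency: ω = 2π·f = 2π·63.8 = 400.9 rad/s.
Step 2 — Component impedances:
  R1: Z = R = 1530 Ω
  R2: Z = R = 23.3 Ω
  C: Z = 1/(jωC) = -j/(ω·C) = 0 - j249.5 Ω
Step 3 — Parallel branch: R2 || C = 1/(1/R2 + 1/C) = 23.1 - j2.157 Ω.
Step 4 — Series with R1: Z_total = R1 + (R2 || C) = 1553 - j2.157 Ω = 1553∠-0.1° Ω.
Step 5 — Source phasor: V = 56.3∠170.2° V = -55.48 + j9.583 V.
Step 6 — Current: I = V / Z = -0.03573 + j0.00612 A = 0.03625∠170.3° A.
Step 7 — Complex power: S = V·I* = 2.041 - j0.002835 VA.
Step 8 — Real power: P = Re(S) = 2.041 W.
Step 9 — Reactive power: Q = Im(S) = -0.002835 VAR.
Step 10 — Apparent power: |S| = 2.041 VA.
Step 11 — Power factor: PF = P/|S| = 1 (leading).

(a) P = 2.041 W  (b) Q = -0.002835 VAR  (c) S = 2.041 VA  (d) PF = 1 (leading)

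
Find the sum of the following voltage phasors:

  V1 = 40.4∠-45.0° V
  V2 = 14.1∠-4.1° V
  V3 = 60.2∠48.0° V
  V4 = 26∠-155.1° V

Step 1 — Convert each phasor to rectangular form:
  V1 = 40.4·(cos(-45.0°) + j·sin(-45.0°)) = 28.57 - j28.57 V
  V2 = 14.1·(cos(-4.1°) + j·sin(-4.1°)) = 14.06 - j1.008 V
  V3 = 60.2·(cos(48.0°) + j·sin(48.0°)) = 40.28 + j44.74 V
  V4 = 26·(cos(-155.1°) + j·sin(-155.1°)) = -23.58 - j10.95 V
Step 2 — Sum components: V_total = 59.33 + j4.215 V.
Step 3 — Convert to polar: |V_total| = 59.48 V, ∠V_total = 4.1°.

V_total = 59.48∠4.1° V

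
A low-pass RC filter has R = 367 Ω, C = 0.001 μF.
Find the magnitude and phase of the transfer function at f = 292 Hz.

Step 1 — Angular frequency: ω = 2π·292 = 1835 rad/s.
Step 2 — Transfer function: H(jω) = 1/(1 + jωRC).
Step 3 — Denominator: 1 + jωRC = 1 + j·1835·367·1e-09 = 1 + j0.0006733.
Step 4 — H = 1 - j0.0006733.
Step 5 — Magnitude: |H| = 1 (-0.0 dB); phase: φ = -0.0°.

|H| = 1 (-0.0 dB), φ = -0.0°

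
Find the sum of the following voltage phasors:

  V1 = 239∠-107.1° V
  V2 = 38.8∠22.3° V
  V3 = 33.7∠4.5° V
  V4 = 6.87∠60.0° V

Step 1 — Convert each phasor to rectangular form:
  V1 = 239·(cos(-107.1°) + j·sin(-107.1°)) = -70.28 - j228.4 V
  V2 = 38.8·(cos(22.3°) + j·sin(22.3°)) = 35.9 + j14.72 V
  V3 = 33.7·(cos(4.5°) + j·sin(4.5°)) = 33.6 + j2.644 V
  V4 = 6.87·(cos(60.0°) + j·sin(60.0°)) = 3.435 + j5.95 V
Step 2 — Sum components: V_total = 2.654 - j205.1 V.
Step 3 — Convert to polar: |V_total| = 205.1 V, ∠V_total = -89.3°.

V_total = 205.1∠-89.3° V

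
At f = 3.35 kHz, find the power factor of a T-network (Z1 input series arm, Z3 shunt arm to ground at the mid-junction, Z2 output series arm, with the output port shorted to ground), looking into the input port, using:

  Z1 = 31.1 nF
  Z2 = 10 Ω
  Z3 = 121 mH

Step 1 — Angular frequency: ω = 2π·f = 2π·3350 = 2.105e+04 rad/s.
Step 2 — Component impedances:
  Z1: Z = 1/(jωC) = -j/(ω·C) = 0 - j1528 Ω
  Z2: Z = R = 10 Ω
  Z3: Z = jωL = j·2.105e+04·0.121 = 0 + j2547 Ω
Step 3 — With the output port shorted to ground, the output series arm Z2 runs from the junction to ground; the shunt arm Z3 also runs from the junction to ground. They appear in parallel: Z3 || Z2 = 10 + j0.03926 Ω.
Step 4 — Series with input arm Z1: Z_in = Z1 + (Z3 || Z2) = 10 - j1528 Ω = 1528∠-89.6° Ω.
Step 5 — Power factor: PF = cos(φ) = Re(Z)/|Z| = 9.9998/1527.6 = 0.006546.
Step 6 — Type: Im(Z) = -1528 ⇒ leading (phase φ = -89.6°).

PF = 0.006546 (leading, φ = -89.6°)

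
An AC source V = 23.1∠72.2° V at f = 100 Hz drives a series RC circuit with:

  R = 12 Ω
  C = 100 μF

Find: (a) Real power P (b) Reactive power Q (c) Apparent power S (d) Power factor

Step 1 — Angular frequency: ω = 2π·f = 2π·100 = 628.3 rad/s.
Step 2 — Component impedances:
  R: Z = R = 12 Ω
  C: Z = 1/(jωC) = -j/(ω·C) = 0 - j15.92 Ω
Step 3 — Series combination: Z_total = R + C = 12 - j15.92 Ω = 19.93∠-53.0° Ω.
Step 4 — Source phasor: V = 23.1∠72.2° V = 7.062 + j21.99 V.
Step 5 — Current: I = V / Z = -0.6678 + j0.9472 A = 1.159∠125.2° A.
Step 6 — Complex power: S = V·I* = 16.12 - j21.38 VA.
Step 7 — Real power: P = Re(S) = 16.12 W.
Step 8 — Reactive power: Q = Im(S) = -21.38 VAR.
Step 9 — Apparent power: |S| = 26.77 VA.
Step 10 — Power factor: PF = P/|S| = 0.602 (leading).

(a) P = 16.12 W  (b) Q = -21.38 VAR  (c) S = 26.77 VA  (d) PF = 0.602 (leading)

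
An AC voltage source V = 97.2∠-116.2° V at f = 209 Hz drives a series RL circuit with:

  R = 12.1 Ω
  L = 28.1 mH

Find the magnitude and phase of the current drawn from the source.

Step 1 — Angular frequency: ω = 2π·f = 2π·209 = 1313 rad/s.
Step 2 — Component impedances:
  R: Z = R = 12.1 Ω
  L: Z = jωL = j·1313·0.0281 = 0 + j36.9 Ω
Step 3 — Series combination: Z_total = R + L = 12.1 + j36.9 Ω = 38.83∠71.8° Ω.
Step 4 — Source phasor: V = 97.2∠-116.2° V = -42.91 - j87.21 V.
Step 5 — Ohm's law: I = V / Z_total = (-42.91 - j87.21) / (12.1 + j36.9) = -2.478 + j0.3503 A.
Step 6 — Convert to polar: |I| = 2.503 A, ∠I = 172.0°.

I = 2.503∠172.0° A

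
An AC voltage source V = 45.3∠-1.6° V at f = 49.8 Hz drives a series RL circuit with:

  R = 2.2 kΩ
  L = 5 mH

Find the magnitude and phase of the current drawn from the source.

Step 1 — Angular frequency: ω = 2π·f = 2π·49.8 = 312.9 rad/s.
Step 2 — Component impedances:
  R: Z = R = 2200 Ω
  L: Z = jωL = j·312.9·0.005 = 0 + j1.565 Ω
Step 3 — Series combination: Z_total = R + L = 2200 + j1.565 Ω = 2200∠0.0° Ω.
Step 4 — Source phasor: V = 45.3∠-1.6° V = 45.28 - j1.265 V.
Step 5 — Ohm's law: I = V / Z_total = (45.28 - j1.265) / (2200 + j1.565) = 0.02058 - j0.0005896 A.
Step 6 — Convert to polar: |I| = 0.02059 A, ∠I = -1.6°.

I = 0.02059∠-1.6° A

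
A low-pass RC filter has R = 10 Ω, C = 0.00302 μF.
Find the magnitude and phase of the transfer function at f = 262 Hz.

Step 1 — Angular frequency: ω = 2π·262 = 1646 rad/s.
Step 2 — Transfer function: H(jω) = 1/(1 + jωRC).
Step 3 — Denominator: 1 + jωRC = 1 + j·1646·10·3.02e-09 = 1 + j4.972e-05.
Step 4 — H = 1 - j4.972e-05.
Step 5 — Magnitude: |H| = 1 (-0.0 dB); phase: φ = -0.0°.

|H| = 1 (-0.0 dB), φ = -0.0°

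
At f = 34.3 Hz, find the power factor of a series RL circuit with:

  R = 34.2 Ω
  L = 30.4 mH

Step 1 — Angular frequency: ω = 2π·f = 2π·34.3 = 215.5 rad/s.
Step 2 — Component impedances:
  R: Z = R = 34.2 Ω
  L: Z = jωL = j·215.5·0.0304 = 0 + j6.552 Ω
Step 3 — Series combination: Z_total = R + L = 34.2 + j6.552 Ω = 34.82∠10.8° Ω.
Step 4 — Power factor: PF = cos(φ) = Re(Z)/|Z| = 34.2/34.822 = 0.9821.
Step 5 — Type: Im(Z) = 6.552 ⇒ lagging (phase φ = 10.8°).

PF = 0.9821 (lagging, φ = 10.8°)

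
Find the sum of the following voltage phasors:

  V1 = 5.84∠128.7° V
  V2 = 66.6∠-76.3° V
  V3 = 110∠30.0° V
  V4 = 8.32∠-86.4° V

Step 1 — Convert each phasor to rectangular form:
  V1 = 5.84·(cos(128.7°) + j·sin(128.7°)) = -3.651 + j4.558 V
  V2 = 66.6·(cos(-76.3°) + j·sin(-76.3°)) = 15.77 - j64.71 V
  V3 = 110·(cos(30.0°) + j·sin(30.0°)) = 95.26 + j55 V
  V4 = 8.32·(cos(-86.4°) + j·sin(-86.4°)) = 0.5224 - j8.304 V
Step 2 — Sum components: V_total = 107.9 - j13.45 V.
Step 3 — Convert to polar: |V_total| = 108.7 V, ∠V_total = -7.1°.

V_total = 108.7∠-7.1° V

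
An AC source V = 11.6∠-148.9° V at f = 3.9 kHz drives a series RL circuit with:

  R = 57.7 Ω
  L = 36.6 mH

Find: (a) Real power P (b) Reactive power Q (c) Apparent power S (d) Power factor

Step 1 — Angular frequency: ω = 2π·f = 2π·3900 = 2.45e+04 rad/s.
Step 2 — Component impedances:
  R: Z = R = 57.7 Ω
  L: Z = jωL = j·2.45e+04·0.0366 = 0 + j896.9 Ω
Step 3 — Series combination: Z_total = R + L = 57.7 + j896.9 Ω = 898.7∠86.3° Ω.
Step 4 — Source phasor: V = 11.6∠-148.9° V = -9.933 - j5.992 V.
Step 5 — Current: I = V / Z = -0.007363 + j0.0106 A = 0.01291∠124.8° A.
Step 6 — Complex power: S = V·I* = 0.009613 + j0.1494 VA.
Step 7 — Real power: P = Re(S) = 0.009613 W.
Step 8 — Reactive power: Q = Im(S) = 0.1494 VAR.
Step 9 — Apparent power: |S| = 0.1497 VA.
Step 10 — Power factor: PF = P/|S| = 0.0642 (lagging).

(a) P = 0.009613 W  (b) Q = 0.1494 VAR  (c) S = 0.1497 VA  (d) PF = 0.0642 (lagging)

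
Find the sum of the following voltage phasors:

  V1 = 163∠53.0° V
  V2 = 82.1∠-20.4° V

Step 1 — Convert each phasor to rectangular form:
  V1 = 163·(cos(53.0°) + j·sin(53.0°)) = 98.1 + j130.2 V
  V2 = 82.1·(cos(-20.4°) + j·sin(-20.4°)) = 76.95 - j28.62 V
Step 2 — Sum components: V_total = 175 + j101.6 V.
Step 3 — Convert to polar: |V_total| = 202.4 V, ∠V_total = 30.1°.

V_total = 202.4∠30.1° V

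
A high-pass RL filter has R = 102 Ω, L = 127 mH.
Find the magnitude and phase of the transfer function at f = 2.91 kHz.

Step 1 — Angular frequency: ω = 2π·2910 = 1.828e+04 rad/s.
Step 2 — Transfer function: H(jω) = jωL/(R + jωL).
Step 3 — Numerator jωL = j·2322; denominator R + jωL = 102 + j2322.
Step 4 — H = 0.9981 + j0.04384.
Step 5 — Magnitude: |H| = 0.999 (-0.0 dB); phase: φ = 2.5°.

|H| = 0.999 (-0.0 dB), φ = 2.5°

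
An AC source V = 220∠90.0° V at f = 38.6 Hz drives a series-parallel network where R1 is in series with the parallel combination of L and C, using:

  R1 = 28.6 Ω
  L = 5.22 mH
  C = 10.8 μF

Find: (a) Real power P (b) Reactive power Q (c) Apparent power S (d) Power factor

Step 1 — Angular frequency: ω = 2π·f = 2π·38.6 = 242.5 rad/s.
Step 2 — Component impedances:
  R1: Z = R = 28.6 Ω
  L: Z = jωL = j·242.5·0.00522 = 0 + j1.266 Ω
  C: Z = 1/(jωC) = -j/(ω·C) = 0 - j381.8 Ω
Step 3 — Parallel branch: L || C = 1/(1/L + 1/C) = 0 + j1.27 Ω.
Step 4 — Series with R1: Z_total = R1 + (L || C) = 28.6 + j1.27 Ω = 28.63∠2.5° Ω.
Step 5 — Source phasor: V = 220∠90.0° V = 0 + j220 V.
Step 6 — Current: I = V / Z = 0.341 + j7.677 A = 7.685∠87.5° A.
Step 7 — Complex power: S = V·I* = 1689 + j75.01 VA.
Step 8 — Real power: P = Re(S) = 1689 W.
Step 9 — Reactive power: Q = Im(S) = 75.01 VAR.
Step 10 — Apparent power: |S| = 1691 VA.
Step 11 — Power factor: PF = P/|S| = 0.999 (lagging).

(a) P = 1689 W  (b) Q = 75.01 VAR  (c) S = 1691 VA  (d) PF = 0.999 (lagging)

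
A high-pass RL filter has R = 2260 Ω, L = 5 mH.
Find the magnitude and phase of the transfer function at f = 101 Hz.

Step 1 — Angular frequency: ω = 2π·101 = 634.6 rad/s.
Step 2 — Transfer function: H(jω) = jωL/(R + jωL).
Step 3 — Numerator jωL = j·3.173; denominator R + jωL = 2260 + j3.173.
Step 4 — H = 1.971e-06 + j0.001404.
Step 5 — Magnitude: |H| = 0.001404 (-57.1 dB); phase: φ = 89.9°.

|H| = 0.001404 (-57.1 dB), φ = 89.9°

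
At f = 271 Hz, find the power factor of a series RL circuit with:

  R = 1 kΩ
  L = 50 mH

Step 1 — Angular frequency: ω = 2π·f = 2π·271 = 1703 rad/s.
Step 2 — Component impedances:
  R: Z = R = 1000 Ω
  L: Z = jωL = j·1703·0.05 = 0 + j85.14 Ω
Step 3 — Series combination: Z_total = R + L = 1000 + j85.14 Ω = 1004∠4.9° Ω.
Step 4 — Power factor: PF = cos(φ) = Re(Z)/|Z| = 1000/1003.6 = 0.9964.
Step 5 — Type: Im(Z) = 85.14 ⇒ lagging (phase φ = 4.9°).

PF = 0.9964 (lagging, φ = 4.9°)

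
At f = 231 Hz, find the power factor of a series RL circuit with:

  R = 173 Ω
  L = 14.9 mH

Step 1 — Angular frequency: ω = 2π·f = 2π·231 = 1451 rad/s.
Step 2 — Component impedances:
  R: Z = R = 173 Ω
  L: Z = jωL = j·1451·0.0149 = 0 + j21.63 Ω
Step 3 — Series combination: Z_total = R + L = 173 + j21.63 Ω = 174.3∠7.1° Ω.
Step 4 — Power factor: PF = cos(φ) = Re(Z)/|Z| = 173/174.35 = 0.9923.
Step 5 — Type: Im(Z) = 21.63 ⇒ lagging (phase φ = 7.1°).

PF = 0.9923 (lagging, φ = 7.1°)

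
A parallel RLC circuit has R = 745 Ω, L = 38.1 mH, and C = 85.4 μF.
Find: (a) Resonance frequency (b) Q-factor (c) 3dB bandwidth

Step 1 — Resonance: ω₀ = 1/√(LC) = 1/√(0.0381·8.54e-05) = 554.4 rad/s.
Step 2 — f₀ = ω₀/(2π) = 88.23 Hz.
Step 3 — Parallel Q: Q = R/(ω₀L) = 745/(554.4·0.0381) = 35.27.
Step 4 — Bandwidth: Δω = ω₀/Q = 15.72 rad/s; BW = Δω/(2π) = 2.502 Hz.

(a) f₀ = 88.23 Hz  (b) Q = 35.27  (c) BW = 2.502 Hz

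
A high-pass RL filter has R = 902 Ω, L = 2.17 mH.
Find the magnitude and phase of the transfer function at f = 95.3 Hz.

Step 1 — Angular frequency: ω = 2π·95.3 = 598.8 rad/s.
Step 2 — Transfer function: H(jω) = jωL/(R + jωL).
Step 3 — Numerator jωL = j·1.299; denominator R + jωL = 902 + j1.299.
Step 4 — H = 2.075e-06 + j0.001441.
Step 5 — Magnitude: |H| = 0.001441 (-56.8 dB); phase: φ = 89.9°.

|H| = 0.001441 (-56.8 dB), φ = 89.9°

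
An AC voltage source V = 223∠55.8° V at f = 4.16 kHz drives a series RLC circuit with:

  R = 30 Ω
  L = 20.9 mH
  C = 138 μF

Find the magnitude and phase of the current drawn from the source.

Step 1 — Angular frequency: ω = 2π·f = 2π·4160 = 2.614e+04 rad/s.
Step 2 — Component impedances:
  R: Z = R = 30 Ω
  L: Z = jωL = j·2.614e+04·0.0209 = 0 + j546.3 Ω
  C: Z = 1/(jωC) = -j/(ω·C) = 0 - j0.2772 Ω
Step 3 — Series combination: Z_total = R + L + C = 30 + j546 Ω = 546.8∠86.9° Ω.
Step 4 — Source phasor: V = 223∠55.8° V = 125.3 + j184.4 V.
Step 5 — Ohm's law: I = V / Z_total = (125.3 + j184.4) / (30 + j546) = 0.3494 - j0.2104 A.
Step 6 — Convert to polar: |I| = 0.4078 A, ∠I = -31.1°.

I = 0.4078∠-31.1° A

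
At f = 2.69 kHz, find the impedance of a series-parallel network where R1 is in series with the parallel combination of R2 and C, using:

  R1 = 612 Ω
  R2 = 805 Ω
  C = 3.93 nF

Step 1 — Angular frequency: ω = 2π·f = 2π·2690 = 1.69e+04 rad/s.
Step 2 — Component impedances:
  R1: Z = R = 612 Ω
  R2: Z = R = 805 Ω
  C: Z = 1/(jωC) = -j/(ω·C) = 0 - j1.505e+04 Ω
Step 3 — Parallel branch: R2 || C = 1/(1/R2 + 1/C) = 802.7 - j42.92 Ω.
Step 4 — Series with R1: Z_total = R1 + (R2 || C) = 1415 - j42.92 Ω = 1415∠-1.7° Ω.

Z = 1415 - j42.92 Ω = 1415∠-1.7° Ω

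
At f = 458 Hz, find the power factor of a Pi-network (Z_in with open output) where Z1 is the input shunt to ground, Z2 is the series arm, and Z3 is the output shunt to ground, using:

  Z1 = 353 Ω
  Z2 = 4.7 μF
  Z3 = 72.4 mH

Step 1 — Angular frequency: ω = 2π·f = 2π·458 = 2878 rad/s.
Step 2 — Component impedances:
  Z1: Z = R = 353 Ω
  Z2: Z = 1/(jωC) = -j/(ω·C) = 0 - j73.94 Ω
  Z3: Z = jωL = j·2878·0.0724 = 0 + j208.3 Ω
Step 3 — With open output, the series arm Z2 and the output shunt Z3 appear in series to ground: Z2 + Z3 = 0 + j134.4 Ω.
Step 4 — Parallel with input shunt Z1: Z_in = Z1 || (Z2 + Z3) = 44.7 + j117.4 Ω = 125.6∠69.2° Ω.
Step 5 — Power factor: PF = cos(φ) = Re(Z)/|Z| = 44.698/125.61 = 0.3558.
Step 6 — Type: Im(Z) = 117.4 ⇒ lagging (phase φ = 69.2°).

PF = 0.3558 (lagging, φ = 69.2°)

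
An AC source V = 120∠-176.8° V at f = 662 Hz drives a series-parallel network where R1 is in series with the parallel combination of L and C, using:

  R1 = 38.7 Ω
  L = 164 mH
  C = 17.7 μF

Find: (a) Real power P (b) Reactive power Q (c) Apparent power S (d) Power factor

Step 1 — Angular frequency: ω = 2π·f = 2π·662 = 4159 rad/s.
Step 2 — Component impedances:
  R1: Z = R = 38.7 Ω
  L: Z = jωL = j·4159·0.164 = 0 + j682.2 Ω
  C: Z = 1/(jωC) = -j/(ω·C) = 0 - j13.58 Ω
Step 3 — Parallel branch: L || C = 1/(1/L + 1/C) = 0 - j13.86 Ω.
Step 4 — Series with R1: Z_total = R1 + (L || C) = 38.7 - j13.86 Ω = 41.11∠-19.7° Ω.
Step 5 — Source phasor: V = 120∠-176.8° V = -119.8 - j6.699 V.
Step 6 — Current: I = V / Z = -2.689 - j1.136 A = 2.919∠-157.1° A.
Step 7 — Complex power: S = V·I* = 329.8 - j118.1 VA.
Step 8 — Real power: P = Re(S) = 329.8 W.
Step 9 — Reactive power: Q = Im(S) = -118.1 VAR.
Step 10 — Apparent power: |S| = 350.3 VA.
Step 11 — Power factor: PF = P/|S| = 0.9415 (leading).

(a) P = 329.8 W  (b) Q = -118.1 VAR  (c) S = 350.3 VA  (d) PF = 0.9415 (leading)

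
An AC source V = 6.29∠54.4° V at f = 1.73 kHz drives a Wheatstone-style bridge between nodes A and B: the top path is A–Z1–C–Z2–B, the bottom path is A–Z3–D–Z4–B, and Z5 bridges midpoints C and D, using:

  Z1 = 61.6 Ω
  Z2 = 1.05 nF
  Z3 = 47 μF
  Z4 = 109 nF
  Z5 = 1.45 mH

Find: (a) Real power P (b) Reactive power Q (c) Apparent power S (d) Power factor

Step 1 — Angular frequency: ω = 2π·f = 2π·1730 = 1.087e+04 rad/s.
Step 2 — Component impedances:
  Z1: Z = R = 61.6 Ω
  Z2: Z = 1/(jωC) = -j/(ω·C) = 0 - j8.762e+04 Ω
  Z3: Z = 1/(jωC) = -j/(ω·C) = 0 - j1.957 Ω
  Z4: Z = 1/(jωC) = -j/(ω·C) = 0 - j844 Ω
  Z5: Z = jωL = j·1.087e+04·0.00145 = 0 + j15.76 Ω
Step 3 — Bridge requires nodal analysis (the Z5 bridge couples midpoints C and D, so the two paths cannot be reduced to a simple series/parallel combination). Setting node B to ground and injecting 1 A at node A, the 3-node admittance system at A, C, D solves to V_A = Z_AB = 0.05047 - j837.9 Ω = 837.9∠-90.0° Ω.
Step 4 — Source phasor: V = 6.29∠54.4° V = 3.662 + j5.114 V.
Step 5 — Current: I = V / Z = -0.006103 + j0.00437 A = 0.007507∠144.4° A.
Step 6 — Complex power: S = V·I* = 2.844e-06 - j0.04722 VA.
Step 7 — Real power: P = Re(S) = 2.844e-06 W.
Step 8 — Reactive power: Q = Im(S) = -0.04722 VAR.
Step 9 — Apparent power: |S| = 0.04722 VA.
Step 10 — Power factor: PF = P/|S| = 6.023e-05 (leading).

(a) P = 2.844e-06 W  (b) Q = -0.04722 VAR  (c) S = 0.04722 VA  (d) PF = 6.023e-05 (leading)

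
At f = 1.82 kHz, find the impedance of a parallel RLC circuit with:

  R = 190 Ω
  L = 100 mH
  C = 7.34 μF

Step 1 — Angular frequency: ω = 2π·f = 2π·1820 = 1.144e+04 rad/s.
Step 2 — Component impedances:
  R: Z = R = 190 Ω
  L: Z = jωL = j·1.144e+04·0.1 = 0 + j1144 Ω
  C: Z = 1/(jωC) = -j/(ω·C) = 0 - j11.91 Ω
Step 3 — Parallel combination: 1/Z_total = 1/R + 1/L + 1/C; Z_total = 0.7598 - j11.99 Ω = 12.02∠-86.4° Ω.

Z = 0.7598 - j11.99 Ω = 12.02∠-86.4° Ω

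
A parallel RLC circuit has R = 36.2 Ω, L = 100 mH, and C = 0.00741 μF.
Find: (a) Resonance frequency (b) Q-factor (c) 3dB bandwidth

Step 1 — Resonance: ω₀ = 1/√(LC) = 1/√(0.1·7.41e-09) = 3.674e+04 rad/s.
Step 2 — f₀ = ω₀/(2π) = 5847 Hz.
Step 3 — Parallel Q: Q = R/(ω₀L) = 36.2/(3.674e+04·0.1) = 0.009854.
Step 4 — Bandwidth: Δω = ω₀/Q = 3.728e+06 rad/s; BW = Δω/(2π) = 5.933e+05 Hz.

(a) f₀ = 5847 Hz  (b) Q = 0.009854  (c) BW = 5.933e+05 Hz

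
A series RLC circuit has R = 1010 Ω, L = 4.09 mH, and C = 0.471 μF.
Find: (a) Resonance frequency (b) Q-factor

Step 1 — Resonance condition Im(Z)=0 gives ω₀ = 1/√(LC).
Step 2 — ω₀ = 1/√(0.00409·4.71e-07) = 2.278e+04 rad/s.
Step 3 — f₀ = ω₀/(2π) = 3626 Hz.
Step 4 — Series Q: Q = ω₀L/R = 2.278e+04·0.00409/1010 = 0.09226.

(a) f₀ = 3626 Hz  (b) Q = 0.09226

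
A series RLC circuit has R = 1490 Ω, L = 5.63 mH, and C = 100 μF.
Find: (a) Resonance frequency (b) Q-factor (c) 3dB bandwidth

Step 1 — Resonance: ω₀ = 1/√(LC) = 1/√(0.00563·0.0001) = 1333 rad/s.
Step 2 — f₀ = ω₀/(2π) = 212.1 Hz.
Step 3 — Series Q: Q = ω₀L/R = 1333·0.00563/1490 = 0.005036.
Step 4 — Bandwidth: Δω = ω₀/Q = 2.647e+05 rad/s; BW = Δω/(2π) = 4.212e+04 Hz.

(a) f₀ = 212.1 Hz  (b) Q = 0.005036  (c) BW = 4.212e+04 Hz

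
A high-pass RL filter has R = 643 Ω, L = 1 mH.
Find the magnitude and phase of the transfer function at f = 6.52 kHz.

Step 1 — Angular frequency: ω = 2π·6520 = 4.097e+04 rad/s.
Step 2 — Transfer function: H(jω) = jωL/(R + jωL).
Step 3 — Numerator jωL = j·40.97; denominator R + jωL = 643 + j40.97.
Step 4 — H = 0.004043 + j0.06345.
Step 5 — Magnitude: |H| = 0.06358 (-23.9 dB); phase: φ = 86.4°.

|H| = 0.06358 (-23.9 dB), φ = 86.4°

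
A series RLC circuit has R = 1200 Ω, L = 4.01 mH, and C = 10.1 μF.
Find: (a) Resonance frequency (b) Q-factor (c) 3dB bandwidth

Step 1 — Resonance: ω₀ = 1/√(LC) = 1/√(0.00401·1.01e-05) = 4969 rad/s.
Step 2 — f₀ = ω₀/(2π) = 790.8 Hz.
Step 3 — Series Q: Q = ω₀L/R = 4969·0.00401/1200 = 0.0166.
Step 4 — Bandwidth: Δω = ω₀/Q = 2.993e+05 rad/s; BW = Δω/(2π) = 4.763e+04 Hz.

(a) f₀ = 790.8 Hz  (b) Q = 0.0166  (c) BW = 4.763e+04 Hz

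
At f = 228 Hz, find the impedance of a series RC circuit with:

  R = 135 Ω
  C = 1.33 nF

Step 1 — Angular frequency: ω = 2π·f = 2π·228 = 1433 rad/s.
Step 2 — Component impedances:
  R: Z = R = 135 Ω
  C: Z = 1/(jωC) = -j/(ω·C) = 0 - j5.248e+05 Ω
Step 3 — Series combination: Z_total = R + C = 135 - j5.248e+05 Ω = 5.248e+05∠-90.0° Ω.

Z = 135 - j5.248e+05 Ω = 5.248e+05∠-90.0° Ω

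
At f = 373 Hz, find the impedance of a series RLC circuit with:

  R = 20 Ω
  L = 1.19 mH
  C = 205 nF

Step 1 — Angular frequency: ω = 2π·f = 2π·373 = 2344 rad/s.
Step 2 — Component impedances:
  R: Z = R = 20 Ω
  L: Z = jωL = j·2344·0.00119 = 0 + j2.789 Ω
  C: Z = 1/(jωC) = -j/(ω·C) = 0 - j2081 Ω
Step 3 — Series combination: Z_total = R + L + C = 20 - j2079 Ω = 2079∠-89.4° Ω.

Z = 20 - j2079 Ω = 2079∠-89.4° Ω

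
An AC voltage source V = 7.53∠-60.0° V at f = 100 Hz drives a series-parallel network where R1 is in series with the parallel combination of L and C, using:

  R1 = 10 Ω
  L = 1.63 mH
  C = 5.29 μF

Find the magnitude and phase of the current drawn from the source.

Step 1 — Angular frequency: ω = 2π·f = 2π·100 = 628.3 rad/s.
Step 2 — Component impedances:
  R1: Z = R = 10 Ω
  L: Z = jωL = j·628.3·0.00163 = 0 + j1.024 Ω
  C: Z = 1/(jωC) = -j/(ω·C) = 0 - j300.9 Ω
Step 3 — Parallel branch: L || C = 1/(1/L + 1/C) = 0 + j1.028 Ω.
Step 4 — Series with R1: Z_total = R1 + (L || C) = 10 + j1.028 Ω = 10.05∠5.9° Ω.
Step 5 — Source phasor: V = 7.53∠-60.0° V = 3.765 - j6.521 V.
Step 6 — Ohm's law: I = V / Z_total = (3.765 - j6.521) / (10 + j1.028) = 0.3063 - j0.6836 A.
Step 7 — Convert to polar: |I| = 0.7491 A, ∠I = -65.9°.

I = 0.7491∠-65.9° A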